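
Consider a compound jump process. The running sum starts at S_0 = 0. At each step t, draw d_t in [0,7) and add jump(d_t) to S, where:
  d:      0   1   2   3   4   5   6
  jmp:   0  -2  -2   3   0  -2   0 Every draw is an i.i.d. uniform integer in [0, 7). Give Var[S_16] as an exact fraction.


2208/49

Outcome values over d=0..6: [0, -2, -2, 3, 0, -2, 0]
Σy = -3, Σy² = 21, M = 7
μ = -3/7 = -3/7,  σ² = 21/7 − (-3/7)² = 138/49
Independent increments: Var[S_16] = 16·σ² = 16·(138/49) = 2208/49


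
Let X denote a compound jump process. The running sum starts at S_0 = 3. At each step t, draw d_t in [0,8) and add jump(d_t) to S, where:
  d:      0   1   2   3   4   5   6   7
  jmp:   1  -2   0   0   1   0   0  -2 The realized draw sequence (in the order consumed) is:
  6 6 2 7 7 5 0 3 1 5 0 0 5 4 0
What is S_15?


2

t=0: S=3, d=6, jump=0, S_1=3
t=1: S=3, d=6, jump=0, S_2=3
t=2: S=3, d=2, jump=0, S_3=3
t=3: S=3, d=7, jump=-2, S_4=1
t=4: S=1, d=7, jump=-2, S_5=-1
t=5: S=-1, d=5, jump=0, S_6=-1
t=6: S=-1, d=0, jump=1, S_7=0
t=7: S=0, d=3, jump=0, S_8=0
t=8: S=0, d=1, jump=-2, S_9=-2
t=9: S=-2, d=5, jump=0, S_10=-2
t=10: S=-2, d=0, jump=1, S_11=-1
t=11: S=-1, d=0, jump=1, S_12=0
t=12: S=0, d=5, jump=0, S_13=0
t=13: S=0, d=4, jump=1, S_14=1
t=14: S=1, d=0, jump=1, S_15=2


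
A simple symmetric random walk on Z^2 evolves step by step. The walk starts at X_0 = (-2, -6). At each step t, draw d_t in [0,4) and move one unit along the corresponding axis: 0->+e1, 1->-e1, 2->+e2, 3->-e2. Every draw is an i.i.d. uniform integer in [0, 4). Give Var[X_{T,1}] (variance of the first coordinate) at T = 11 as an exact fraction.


11/2

Outcome values over d=0..3: [1, -1, 0, 0]
Σy = 0, Σy² = 2, M = 4
μ = 0/4 = 0,  σ² = 2/4 − (0)² = 1/2
Independent increments: Var[X_11] = 11·σ² = 11·(1/2) = 11/2


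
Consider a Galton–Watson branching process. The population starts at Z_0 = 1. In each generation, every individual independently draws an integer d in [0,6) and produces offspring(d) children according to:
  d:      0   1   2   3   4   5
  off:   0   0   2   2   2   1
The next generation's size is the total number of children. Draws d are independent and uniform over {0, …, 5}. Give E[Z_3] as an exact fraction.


Outcome values over d=0..5: [0, 0, 2, 2, 2, 1]
Σy = 7, Σy² = 13, M = 6
μ = 7/6 = 7/6,  σ² = 13/6 − (7/6)² = 29/36
E[Z_0] = 1
E[Z_1] = 7/6·E[Z_0] = 7/6
E[Z_2] = 7/6·E[Z_1] = 49/36
E[Z_3] = 7/6·E[Z_2] = 343/216

343/216


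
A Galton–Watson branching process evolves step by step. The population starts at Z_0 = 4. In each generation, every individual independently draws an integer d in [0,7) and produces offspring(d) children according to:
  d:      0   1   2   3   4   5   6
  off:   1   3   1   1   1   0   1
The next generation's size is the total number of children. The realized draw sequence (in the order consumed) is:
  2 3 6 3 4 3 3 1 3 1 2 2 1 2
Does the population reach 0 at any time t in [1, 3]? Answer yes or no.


no

gen 0: Z_0=4, draws=[2, 3, 6, 3], offspring=[1, 1, 1, 1], Z_1=4
gen 1: Z_1=4, draws=[4, 3, 3, 1], offspring=[1, 1, 1, 3], Z_2=6
gen 2: Z_2=6, draws=[3, 1, 2, 2, 1, 2], offspring=[1, 3, 1, 1, 3, 1], Z_3=10


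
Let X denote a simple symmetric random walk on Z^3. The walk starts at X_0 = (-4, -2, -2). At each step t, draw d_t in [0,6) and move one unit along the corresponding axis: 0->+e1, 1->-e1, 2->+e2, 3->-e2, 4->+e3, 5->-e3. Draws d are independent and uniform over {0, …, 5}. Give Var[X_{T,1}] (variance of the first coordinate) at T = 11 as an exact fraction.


11/3

Outcome values over d=0..5: [1, -1, 0, 0, 0, 0]
Σy = 0, Σy² = 2, M = 6
μ = 0/6 = 0,  σ² = 2/6 − (0)² = 1/3
Independent increments: Var[X_11] = 11·σ² = 11·(1/3) = 11/3


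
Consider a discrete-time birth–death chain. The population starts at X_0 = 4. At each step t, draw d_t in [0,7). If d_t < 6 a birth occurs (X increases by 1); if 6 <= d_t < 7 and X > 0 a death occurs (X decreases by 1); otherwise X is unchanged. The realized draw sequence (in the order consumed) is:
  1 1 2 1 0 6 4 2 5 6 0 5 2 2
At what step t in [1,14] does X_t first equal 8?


4

t=0: X=4, d=1 → birth, X_1=5
t=1: X=5, d=1 → birth, X_2=6
t=2: X=6, d=2 → birth, X_3=7
t=3: X=7, d=1 → birth, X_4=8
t=4: X=8, d=0 → birth, X_5=9
t=5: X=9, d=6 → death, X_6=8
t=6: X=8, d=4 → birth, X_7=9
t=7: X=9, d=2 → birth, X_8=10
t=8: X=10, d=5 → birth, X_9=11
t=9: X=11, d=6 → death, X_10=10
t=10: X=10, d=0 → birth, X_11=11
t=11: X=11, d=5 → birth, X_12=12
t=12: X=12, d=2 → birth, X_13=13
t=13: X=13, d=2 → birth, X_14=14


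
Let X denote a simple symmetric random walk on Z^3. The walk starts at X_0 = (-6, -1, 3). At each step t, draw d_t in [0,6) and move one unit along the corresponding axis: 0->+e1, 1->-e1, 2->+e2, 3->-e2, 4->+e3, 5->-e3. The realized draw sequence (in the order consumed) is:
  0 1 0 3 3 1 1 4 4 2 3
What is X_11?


t=0: X=(-6, -1, 3), d=0 → +e1, X_1=(-5, -1, 3)
t=1: X=(-5, -1, 3), d=1 → -e1, X_2=(-6, -1, 3)
t=2: X=(-6, -1, 3), d=0 → +e1, X_3=(-5, -1, 3)
t=3: X=(-5, -1, 3), d=3 → -e2, X_4=(-5, -2, 3)
t=4: X=(-5, -2, 3), d=3 → -e2, X_5=(-5, -3, 3)
t=5: X=(-5, -3, 3), d=1 → -e1, X_6=(-6, -3, 3)
t=6: X=(-6, -3, 3), d=1 → -e1, X_7=(-7, -3, 3)
t=7: X=(-7, -3, 3), d=4 → +e3, X_8=(-7, -3, 4)
t=8: X=(-7, -3, 4), d=4 → +e3, X_9=(-7, -3, 5)
t=9: X=(-7, -3, 5), d=2 → +e2, X_10=(-7, -2, 5)
t=10: X=(-7, -2, 5), d=3 → -e2, X_11=(-7, -3, 5)

(-7, -3, 5)


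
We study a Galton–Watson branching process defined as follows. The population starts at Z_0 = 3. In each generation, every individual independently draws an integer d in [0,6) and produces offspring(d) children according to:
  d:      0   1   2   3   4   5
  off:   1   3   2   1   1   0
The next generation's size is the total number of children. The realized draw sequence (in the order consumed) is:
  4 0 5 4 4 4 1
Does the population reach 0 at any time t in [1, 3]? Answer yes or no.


no

gen 0: Z_0=3, draws=[4, 0, 5], offspring=[1, 1, 0], Z_1=2
gen 1: Z_1=2, draws=[4, 4], offspring=[1, 1], Z_2=2
gen 2: Z_2=2, draws=[4, 1], offspring=[1, 3], Z_3=4


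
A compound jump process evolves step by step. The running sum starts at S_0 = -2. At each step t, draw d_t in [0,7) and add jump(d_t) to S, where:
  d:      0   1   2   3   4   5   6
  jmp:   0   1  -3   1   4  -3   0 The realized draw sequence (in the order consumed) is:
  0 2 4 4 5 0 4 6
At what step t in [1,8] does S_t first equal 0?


t=0: S=-2, d=0, jump=0, S_1=-2
t=1: S=-2, d=2, jump=-3, S_2=-5
t=2: S=-5, d=4, jump=4, S_3=-1
t=3: S=-1, d=4, jump=4, S_4=3
t=4: S=3, d=5, jump=-3, S_5=0
t=5: S=0, d=0, jump=0, S_6=0
t=6: S=0, d=4, jump=4, S_7=4
t=7: S=4, d=6, jump=0, S_8=4

5


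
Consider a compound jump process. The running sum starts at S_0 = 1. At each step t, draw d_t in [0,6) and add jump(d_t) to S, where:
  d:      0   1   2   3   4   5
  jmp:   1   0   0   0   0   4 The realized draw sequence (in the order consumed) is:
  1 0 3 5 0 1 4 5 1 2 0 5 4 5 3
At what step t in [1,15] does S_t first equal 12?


t=0: S=1, d=1, jump=0, S_1=1
t=1: S=1, d=0, jump=1, S_2=2
t=2: S=2, d=3, jump=0, S_3=2
t=3: S=2, d=5, jump=4, S_4=6
t=4: S=6, d=0, jump=1, S_5=7
t=5: S=7, d=1, jump=0, S_6=7
t=6: S=7, d=4, jump=0, S_7=7
t=7: S=7, d=5, jump=4, S_8=11
t=8: S=11, d=1, jump=0, S_9=11
t=9: S=11, d=2, jump=0, S_10=11
t=10: S=11, d=0, jump=1, S_11=12
t=11: S=12, d=5, jump=4, S_12=16
t=12: S=16, d=4, jump=0, S_13=16
t=13: S=16, d=5, jump=4, S_14=20
t=14: S=20, d=3, jump=0, S_15=20

11


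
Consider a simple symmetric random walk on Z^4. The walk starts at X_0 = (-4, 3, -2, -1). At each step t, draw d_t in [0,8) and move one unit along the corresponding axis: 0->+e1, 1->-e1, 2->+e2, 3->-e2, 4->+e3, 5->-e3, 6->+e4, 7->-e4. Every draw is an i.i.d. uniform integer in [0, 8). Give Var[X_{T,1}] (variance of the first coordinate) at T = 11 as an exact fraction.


11/4

Outcome values over d=0..7: [1, -1, 0, 0, 0, 0, 0, 0]
Σy = 0, Σy² = 2, M = 8
μ = 0/8 = 0,  σ² = 2/8 − (0)² = 1/4
Independent increments: Var[X_11] = 11·σ² = 11·(1/4) = 11/4


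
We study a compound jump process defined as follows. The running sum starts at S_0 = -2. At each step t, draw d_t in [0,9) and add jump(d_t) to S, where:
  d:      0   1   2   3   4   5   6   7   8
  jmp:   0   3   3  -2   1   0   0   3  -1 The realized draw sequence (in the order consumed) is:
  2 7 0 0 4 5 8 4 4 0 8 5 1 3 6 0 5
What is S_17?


6

t=0: S=-2, d=2, jump=3, S_1=1
t=1: S=1, d=7, jump=3, S_2=4
t=2: S=4, d=0, jump=0, S_3=4
t=3: S=4, d=0, jump=0, S_4=4
t=4: S=4, d=4, jump=1, S_5=5
t=5: S=5, d=5, jump=0, S_6=5
t=6: S=5, d=8, jump=-1, S_7=4
t=7: S=4, d=4, jump=1, S_8=5
t=8: S=5, d=4, jump=1, S_9=6
t=9: S=6, d=0, jump=0, S_10=6
t=10: S=6, d=8, jump=-1, S_11=5
t=11: S=5, d=5, jump=0, S_12=5
t=12: S=5, d=1, jump=3, S_13=8
t=13: S=8, d=3, jump=-2, S_14=6
t=14: S=6, d=6, jump=0, S_15=6
t=15: S=6, d=0, jump=0, S_16=6
t=16: S=6, d=5, jump=0, S_17=6


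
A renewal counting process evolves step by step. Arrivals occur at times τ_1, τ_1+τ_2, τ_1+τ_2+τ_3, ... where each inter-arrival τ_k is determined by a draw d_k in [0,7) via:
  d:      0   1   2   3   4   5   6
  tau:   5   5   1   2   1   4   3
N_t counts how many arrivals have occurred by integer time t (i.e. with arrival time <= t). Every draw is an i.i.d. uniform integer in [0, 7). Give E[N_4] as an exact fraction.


2508/2401

Inter-arrival values over d=0..6: [5, 5, 1, 2, 1, 4, 3]
Each d has probability 1/7, so the pmf of τ is: f(1) = 2/7, f(2) = 1/7, f(3) = 1/7, f(4) = 1/7, f(5) = 2/7
Renewal equation for m(n) = E[N_n]: condition on τ_1 = k (if k <= n, one arrival plus a fresh copy on the remaining n−k steps): m(n) = F(n) + Σ_{k<=n} f(k)·m(n−k), where F(n) = P(τ <= n) and m(0) = 0
m(1) = F(1) = 2/7
m(2) = F(2) + f(1)·m(1) = 3/7 + 2/7·2/7 = 25/49
m(3) = F(3) + f(1)·m(2) + f(2)·m(1) = 4/7 + 2/7·25/49 + 1/7·2/7 = 260/343
m(4) = F(4) + f(1)·m(3) + f(2)·m(2) + f(3)·m(1) = 5/7 + 2/7·260/343 + 1/7·25/49 + 1/7·2/7 = 2508/2401
E[N_4] = m(4) = 2508/2401


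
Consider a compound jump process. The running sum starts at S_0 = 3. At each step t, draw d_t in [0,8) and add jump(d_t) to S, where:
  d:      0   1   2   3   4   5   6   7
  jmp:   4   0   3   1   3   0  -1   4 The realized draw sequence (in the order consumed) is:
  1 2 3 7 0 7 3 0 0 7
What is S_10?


t=0: S=3, d=1, jump=0, S_1=3
t=1: S=3, d=2, jump=3, S_2=6
t=2: S=6, d=3, jump=1, S_3=7
t=3: S=7, d=7, jump=4, S_4=11
t=4: S=11, d=0, jump=4, S_5=15
t=5: S=15, d=7, jump=4, S_6=19
t=6: S=19, d=3, jump=1, S_7=20
t=7: S=20, d=0, jump=4, S_8=24
t=8: S=24, d=0, jump=4, S_9=28
t=9: S=28, d=7, jump=4, S_10=32

32


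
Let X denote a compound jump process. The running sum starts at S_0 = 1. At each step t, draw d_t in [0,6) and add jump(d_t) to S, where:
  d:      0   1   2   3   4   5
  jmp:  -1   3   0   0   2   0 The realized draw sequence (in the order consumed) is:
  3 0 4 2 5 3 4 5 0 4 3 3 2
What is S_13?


5

t=0: S=1, d=3, jump=0, S_1=1
t=1: S=1, d=0, jump=-1, S_2=0
t=2: S=0, d=4, jump=2, S_3=2
t=3: S=2, d=2, jump=0, S_4=2
t=4: S=2, d=5, jump=0, S_5=2
t=5: S=2, d=3, jump=0, S_6=2
t=6: S=2, d=4, jump=2, S_7=4
t=7: S=4, d=5, jump=0, S_8=4
t=8: S=4, d=0, jump=-1, S_9=3
t=9: S=3, d=4, jump=2, S_10=5
t=10: S=5, d=3, jump=0, S_11=5
t=11: S=5, d=3, jump=0, S_12=5
t=12: S=5, d=2, jump=0, S_13=5


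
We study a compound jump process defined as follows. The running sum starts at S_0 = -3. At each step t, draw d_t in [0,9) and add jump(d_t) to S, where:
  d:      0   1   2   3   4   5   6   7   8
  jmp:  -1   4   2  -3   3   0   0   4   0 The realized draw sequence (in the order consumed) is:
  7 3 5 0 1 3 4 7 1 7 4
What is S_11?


16

t=0: S=-3, d=7, jump=4, S_1=1
t=1: S=1, d=3, jump=-3, S_2=-2
t=2: S=-2, d=5, jump=0, S_3=-2
t=3: S=-2, d=0, jump=-1, S_4=-3
t=4: S=-3, d=1, jump=4, S_5=1
t=5: S=1, d=3, jump=-3, S_6=-2
t=6: S=-2, d=4, jump=3, S_7=1
t=7: S=1, d=7, jump=4, S_8=5
t=8: S=5, d=1, jump=4, S_9=9
t=9: S=9, d=7, jump=4, S_10=13
t=10: S=13, d=4, jump=3, S_11=16


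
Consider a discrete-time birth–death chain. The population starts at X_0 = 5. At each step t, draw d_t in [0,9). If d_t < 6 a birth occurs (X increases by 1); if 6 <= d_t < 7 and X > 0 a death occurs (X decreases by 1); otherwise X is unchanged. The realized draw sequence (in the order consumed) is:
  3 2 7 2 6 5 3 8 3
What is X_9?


t=0: X=5, d=3 → birth, X_1=6
t=1: X=6, d=2 → birth, X_2=7
t=2: X=7, d=7 → hold, X_3=7
t=3: X=7, d=2 → birth, X_4=8
t=4: X=8, d=6 → death, X_5=7
t=5: X=7, d=5 → birth, X_6=8
t=6: X=8, d=3 → birth, X_7=9
t=7: X=9, d=8 → hold, X_8=9
t=8: X=9, d=3 → birth, X_9=10

10


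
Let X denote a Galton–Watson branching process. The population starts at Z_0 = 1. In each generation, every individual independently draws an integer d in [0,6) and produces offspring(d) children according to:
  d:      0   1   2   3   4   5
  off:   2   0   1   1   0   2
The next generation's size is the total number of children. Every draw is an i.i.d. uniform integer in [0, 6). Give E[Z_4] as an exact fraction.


Outcome values over d=0..5: [2, 0, 1, 1, 0, 2]
Σy = 6, Σy² = 10, M = 6
μ = 6/6 = 1,  σ² = 10/6 − (1)² = 2/3
E[Z_0] = 1
E[Z_1] = 1·E[Z_0] = 1
E[Z_2] = 1·E[Z_1] = 1
E[Z_3] = 1·E[Z_2] = 1
E[Z_4] = 1·E[Z_3] = 1

1


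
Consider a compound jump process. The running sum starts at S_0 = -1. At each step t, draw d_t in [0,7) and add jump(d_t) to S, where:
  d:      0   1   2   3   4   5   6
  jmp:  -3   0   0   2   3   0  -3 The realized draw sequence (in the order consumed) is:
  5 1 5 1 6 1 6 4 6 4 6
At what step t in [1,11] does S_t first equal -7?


7

t=0: S=-1, d=5, jump=0, S_1=-1
t=1: S=-1, d=1, jump=0, S_2=-1
t=2: S=-1, d=5, jump=0, S_3=-1
t=3: S=-1, d=1, jump=0, S_4=-1
t=4: S=-1, d=6, jump=-3, S_5=-4
t=5: S=-4, d=1, jump=0, S_6=-4
t=6: S=-4, d=6, jump=-3, S_7=-7
t=7: S=-7, d=4, jump=3, S_8=-4
t=8: S=-4, d=6, jump=-3, S_9=-7
t=9: S=-7, d=4, jump=3, S_10=-4
t=10: S=-4, d=6, jump=-3, S_11=-7


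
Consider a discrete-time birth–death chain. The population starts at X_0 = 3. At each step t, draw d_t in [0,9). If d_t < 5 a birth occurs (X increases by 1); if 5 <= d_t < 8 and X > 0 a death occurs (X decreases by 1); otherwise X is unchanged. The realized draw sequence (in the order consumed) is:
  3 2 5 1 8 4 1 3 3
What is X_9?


t=0: X=3, d=3 → birth, X_1=4
t=1: X=4, d=2 → birth, X_2=5
t=2: X=5, d=5 → death, X_3=4
t=3: X=4, d=1 → birth, X_4=5
t=4: X=5, d=8 → hold, X_5=5
t=5: X=5, d=4 → birth, X_6=6
t=6: X=6, d=1 → birth, X_7=7
t=7: X=7, d=3 → birth, X_8=8
t=8: X=8, d=3 → birth, X_9=9

9


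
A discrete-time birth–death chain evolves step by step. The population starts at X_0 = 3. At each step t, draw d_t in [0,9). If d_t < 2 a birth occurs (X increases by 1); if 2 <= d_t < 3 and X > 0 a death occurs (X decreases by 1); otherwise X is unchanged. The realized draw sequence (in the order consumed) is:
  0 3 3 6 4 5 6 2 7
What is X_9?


t=0: X=3, d=0 → birth, X_1=4
t=1: X=4, d=3 → hold, X_2=4
t=2: X=4, d=3 → hold, X_3=4
t=3: X=4, d=6 → hold, X_4=4
t=4: X=4, d=4 → hold, X_5=4
t=5: X=4, d=5 → hold, X_6=4
t=6: X=4, d=6 → hold, X_7=4
t=7: X=4, d=2 → death, X_8=3
t=8: X=3, d=7 → hold, X_9=3

3


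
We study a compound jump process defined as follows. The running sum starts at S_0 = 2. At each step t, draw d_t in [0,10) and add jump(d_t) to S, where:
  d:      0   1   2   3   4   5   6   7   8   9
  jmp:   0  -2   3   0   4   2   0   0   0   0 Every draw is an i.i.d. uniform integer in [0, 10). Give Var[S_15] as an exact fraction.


843/20

Outcome values over d=0..9: [0, -2, 3, 0, 4, 2, 0, 0, 0, 0]
Σy = 7, Σy² = 33, M = 10
μ = 7/10 = 7/10,  σ² = 33/10 − (7/10)² = 281/100
Independent increments: Var[S_15] = 15·σ² = 15·(281/100) = 843/20


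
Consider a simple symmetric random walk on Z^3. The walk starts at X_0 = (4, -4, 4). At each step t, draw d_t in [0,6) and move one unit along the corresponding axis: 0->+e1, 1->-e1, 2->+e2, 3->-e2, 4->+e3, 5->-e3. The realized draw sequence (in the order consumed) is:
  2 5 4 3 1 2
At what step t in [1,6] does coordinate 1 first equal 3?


5

t=0: X=(4, -4, 4), d=2 → +e2, X_1=(4, -3, 4)
t=1: X=(4, -3, 4), d=5 → -e3, X_2=(4, -3, 3)
t=2: X=(4, -3, 3), d=4 → +e3, X_3=(4, -3, 4)
t=3: X=(4, -3, 4), d=3 → -e2, X_4=(4, -4, 4)
t=4: X=(4, -4, 4), d=1 → -e1, X_5=(3, -4, 4)
t=5: X=(3, -4, 4), d=2 → +e2, X_6=(3, -3, 4)


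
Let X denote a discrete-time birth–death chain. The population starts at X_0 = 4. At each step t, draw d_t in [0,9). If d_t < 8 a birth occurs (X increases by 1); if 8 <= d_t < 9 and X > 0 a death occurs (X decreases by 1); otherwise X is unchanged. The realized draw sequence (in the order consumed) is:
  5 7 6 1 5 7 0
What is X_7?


11

t=0: X=4, d=5 → birth, X_1=5
t=1: X=5, d=7 → birth, X_2=6
t=2: X=6, d=6 → birth, X_3=7
t=3: X=7, d=1 → birth, X_4=8
t=4: X=8, d=5 → birth, X_5=9
t=5: X=9, d=7 → birth, X_6=10
t=6: X=10, d=0 → birth, X_7=11


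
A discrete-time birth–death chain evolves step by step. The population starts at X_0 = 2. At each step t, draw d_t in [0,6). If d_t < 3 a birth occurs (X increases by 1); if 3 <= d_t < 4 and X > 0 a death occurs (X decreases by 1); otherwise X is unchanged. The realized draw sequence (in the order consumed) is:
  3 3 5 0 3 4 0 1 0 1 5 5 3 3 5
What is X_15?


t=0: X=2, d=3 → death, X_1=1
t=1: X=1, d=3 → death, X_2=0
t=2: X=0, d=5 → hold, X_3=0
t=3: X=0, d=0 → birth, X_4=1
t=4: X=1, d=3 → death, X_5=0
t=5: X=0, d=4 → hold, X_6=0
t=6: X=0, d=0 → birth, X_7=1
t=7: X=1, d=1 → birth, X_8=2
t=8: X=2, d=0 → birth, X_9=3
t=9: X=3, d=1 → birth, X_10=4
t=10: X=4, d=5 → hold, X_11=4
t=11: X=4, d=5 → hold, X_12=4
t=12: X=4, d=3 → death, X_13=3
t=13: X=3, d=3 → death, X_14=2
t=14: X=2, d=5 → hold, X_15=2

2


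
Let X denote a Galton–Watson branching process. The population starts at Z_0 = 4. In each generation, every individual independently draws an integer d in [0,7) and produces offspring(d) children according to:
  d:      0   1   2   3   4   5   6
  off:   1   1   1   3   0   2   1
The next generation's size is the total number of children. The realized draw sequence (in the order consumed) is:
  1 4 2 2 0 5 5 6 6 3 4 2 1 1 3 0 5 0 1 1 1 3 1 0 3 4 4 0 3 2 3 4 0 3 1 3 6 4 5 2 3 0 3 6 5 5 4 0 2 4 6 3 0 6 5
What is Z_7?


25

gen 0: Z_0=4, draws=[1, 4, 2, 2], offspring=[1, 0, 1, 1], Z_1=3
gen 1: Z_1=3, draws=[0, 5, 5], offspring=[1, 2, 2], Z_2=5
gen 2: Z_2=5, draws=[6, 6, 3, 4, 2], offspring=[1, 1, 3, 0, 1], Z_3=6
gen 3: Z_3=6, draws=[1, 1, 3, 0, 5, 0], offspring=[1, 1, 3, 1, 2, 1], Z_4=9
gen 4: Z_4=9, draws=[1, 1, 1, 3, 1, 0, 3, 4, 4], offspring=[1, 1, 1, 3, 1, 1, 3, 0, 0], Z_5=11
gen 5: Z_5=11, draws=[0, 3, 2, 3, 4, 0, 3, 1, 3, 6, 4], offspring=[1, 3, 1, 3, 0, 1, 3, 1, 3, 1, 0], Z_6=17
gen 6: Z_6=17, draws=[5, 2, 3, 0, 3, 6, 5, 5, 4, 0, 2, 4, 6, 3, 0, 6, 5], offspring=[2, 1, 3, 1, 3, 1, 2, 2, 0, 1, 1, 0, 1, 3, 1, 1, 2], Z_7=25


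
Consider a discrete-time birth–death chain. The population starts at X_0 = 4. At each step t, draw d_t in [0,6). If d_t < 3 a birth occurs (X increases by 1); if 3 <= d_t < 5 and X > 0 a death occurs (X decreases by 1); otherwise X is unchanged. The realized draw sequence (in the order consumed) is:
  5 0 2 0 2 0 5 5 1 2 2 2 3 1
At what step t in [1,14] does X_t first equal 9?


6

t=0: X=4, d=5 → hold, X_1=4
t=1: X=4, d=0 → birth, X_2=5
t=2: X=5, d=2 → birth, X_3=6
t=3: X=6, d=0 → birth, X_4=7
t=4: X=7, d=2 → birth, X_5=8
t=5: X=8, d=0 → birth, X_6=9
t=6: X=9, d=5 → hold, X_7=9
t=7: X=9, d=5 → hold, X_8=9
t=8: X=9, d=1 → birth, X_9=10
t=9: X=10, d=2 → birth, X_10=11
t=10: X=11, d=2 → birth, X_11=12
t=11: X=12, d=2 → birth, X_12=13
t=12: X=13, d=3 → death, X_13=12
t=13: X=12, d=1 → birth, X_14=13


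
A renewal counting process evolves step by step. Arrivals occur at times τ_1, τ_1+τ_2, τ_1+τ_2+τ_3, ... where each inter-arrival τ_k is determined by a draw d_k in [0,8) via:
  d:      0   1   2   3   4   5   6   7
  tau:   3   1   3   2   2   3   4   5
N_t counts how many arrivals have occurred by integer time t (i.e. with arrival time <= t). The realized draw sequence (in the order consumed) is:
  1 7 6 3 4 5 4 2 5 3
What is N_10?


draw d_1=1: τ_1=1, arrival time A_1=1
draw d_2=7: τ_2=5, arrival time A_2=6
draw d_3=6: τ_3=4, arrival time A_3=10
draw d_4=3: τ_4=2, arrival time A_4=12
draw d_5=4: τ_5=2, arrival time A_5=14
draw d_6=5: τ_6=3, arrival time A_6=17
draw d_7=4: τ_7=2, arrival time A_7=19
draw d_8=2: τ_8=3, arrival time A_8=22
draw d_9=5: τ_9=3, arrival time A_9=25
draw d_10=3: τ_10=2, arrival time A_10=27
N_t over t=0..10: 0:0 1:1 2:1 3:1 4:1 5:1 6:2 7:2 8:2 9:2 10:3

3


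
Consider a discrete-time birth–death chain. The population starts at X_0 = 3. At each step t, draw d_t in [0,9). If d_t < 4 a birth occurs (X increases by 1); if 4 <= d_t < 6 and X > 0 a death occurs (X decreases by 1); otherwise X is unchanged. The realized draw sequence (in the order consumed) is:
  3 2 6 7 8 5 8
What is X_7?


t=0: X=3, d=3 → birth, X_1=4
t=1: X=4, d=2 → birth, X_2=5
t=2: X=5, d=6 → hold, X_3=5
t=3: X=5, d=7 → hold, X_4=5
t=4: X=5, d=8 → hold, X_5=5
t=5: X=5, d=5 → death, X_6=4
t=6: X=4, d=8 → hold, X_7=4

4


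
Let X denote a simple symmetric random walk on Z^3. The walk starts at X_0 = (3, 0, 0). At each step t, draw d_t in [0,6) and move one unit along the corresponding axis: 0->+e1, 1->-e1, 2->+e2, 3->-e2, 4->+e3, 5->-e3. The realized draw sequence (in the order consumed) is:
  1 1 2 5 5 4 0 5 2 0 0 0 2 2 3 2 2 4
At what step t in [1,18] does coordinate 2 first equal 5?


t=0: X=(3, 0, 0), d=1 → -e1, X_1=(2, 0, 0)
t=1: X=(2, 0, 0), d=1 → -e1, X_2=(1, 0, 0)
t=2: X=(1, 0, 0), d=2 → +e2, X_3=(1, 1, 0)
t=3: X=(1, 1, 0), d=5 → -e3, X_4=(1, 1, -1)
t=4: X=(1, 1, -1), d=5 → -e3, X_5=(1, 1, -2)
t=5: X=(1, 1, -2), d=4 → +e3, X_6=(1, 1, -1)
t=6: X=(1, 1, -1), d=0 → +e1, X_7=(2, 1, -1)
t=7: X=(2, 1, -1), d=5 → -e3, X_8=(2, 1, -2)
t=8: X=(2, 1, -2), d=2 → +e2, X_9=(2, 2, -2)
t=9: X=(2, 2, -2), d=0 → +e1, X_10=(3, 2, -2)
t=10: X=(3, 2, -2), d=0 → +e1, X_11=(4, 2, -2)
t=11: X=(4, 2, -2), d=0 → +e1, X_12=(5, 2, -2)
t=12: X=(5, 2, -2), d=2 → +e2, X_13=(5, 3, -2)
t=13: X=(5, 3, -2), d=2 → +e2, X_14=(5, 4, -2)
t=14: X=(5, 4, -2), d=3 → -e2, X_15=(5, 3, -2)
t=15: X=(5, 3, -2), d=2 → +e2, X_16=(5, 4, -2)
t=16: X=(5, 4, -2), d=2 → +e2, X_17=(5, 5, -2)
t=17: X=(5, 5, -2), d=4 → +e3, X_18=(5, 5, -1)

17


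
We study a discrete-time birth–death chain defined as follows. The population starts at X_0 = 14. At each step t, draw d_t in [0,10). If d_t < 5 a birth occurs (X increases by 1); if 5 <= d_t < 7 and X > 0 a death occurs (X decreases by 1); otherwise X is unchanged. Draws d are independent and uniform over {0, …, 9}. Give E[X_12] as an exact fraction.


88/5

X can drop by at most 1 per step and X_0 = 14 > T = 12, so X_t >= 14 − t >= 2 > 0 for every t <= 12: the floor at 0 (the 'and X > 0' condition) never binds. Hence X_12 = X_0 + Σ_{t<12} Y_t with i.i.d. increments Y_t = y(d_t) ∈ {+1, −1, 0}.
Outcome values over d=0..9: [1, 1, 1, 1, 1, -1, -1, 0, 0, 0]
Σy = 3, Σy² = 7, M = 10
μ = 3/10 = 3/10,  σ² = 7/10 − (3/10)² = 61/100
E[X_12] = 14 + 12·(3/10) = 88/5


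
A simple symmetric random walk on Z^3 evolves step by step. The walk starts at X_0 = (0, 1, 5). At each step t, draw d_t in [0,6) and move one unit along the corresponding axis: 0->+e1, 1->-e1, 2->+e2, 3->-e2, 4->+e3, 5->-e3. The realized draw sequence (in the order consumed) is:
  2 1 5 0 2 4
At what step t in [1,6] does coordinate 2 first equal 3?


t=0: X=(0, 1, 5), d=2 → +e2, X_1=(0, 2, 5)
t=1: X=(0, 2, 5), d=1 → -e1, X_2=(-1, 2, 5)
t=2: X=(-1, 2, 5), d=5 → -e3, X_3=(-1, 2, 4)
t=3: X=(-1, 2, 4), d=0 → +e1, X_4=(0, 2, 4)
t=4: X=(0, 2, 4), d=2 → +e2, X_5=(0, 3, 4)
t=5: X=(0, 3, 4), d=4 → +e3, X_6=(0, 3, 5)

5


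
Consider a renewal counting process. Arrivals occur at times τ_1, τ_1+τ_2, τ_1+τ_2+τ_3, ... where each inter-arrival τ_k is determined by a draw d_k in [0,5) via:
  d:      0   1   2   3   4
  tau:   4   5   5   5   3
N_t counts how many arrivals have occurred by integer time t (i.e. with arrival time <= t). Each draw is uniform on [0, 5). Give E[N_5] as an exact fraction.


1

Inter-arrival values over d=0..4: [4, 5, 5, 5, 3]
Each d has probability 1/5, so the pmf of τ is: f(3) = 1/5, f(4) = 1/5, f(5) = 3/5
Renewal equation for m(n) = E[N_n]: condition on τ_1 = k (if k <= n, one arrival plus a fresh copy on the remaining n−k steps): m(n) = F(n) + Σ_{k<=n} f(k)·m(n−k), where F(n) = P(τ <= n) and m(0) = 0
m(1) = F(1) = 0
m(2) = F(2) = 0
m(3) = F(3) = 1/5
m(4) = F(4) = 2/5
m(5) = F(5) = 1
E[N_5] = m(5) = 1


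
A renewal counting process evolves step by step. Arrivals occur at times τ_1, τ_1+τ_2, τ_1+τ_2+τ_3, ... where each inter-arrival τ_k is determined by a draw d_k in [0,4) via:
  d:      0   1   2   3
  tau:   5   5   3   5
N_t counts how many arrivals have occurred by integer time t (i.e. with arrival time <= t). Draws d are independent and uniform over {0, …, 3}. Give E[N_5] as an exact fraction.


1

Inter-arrival values over d=0..3: [5, 5, 3, 5]
Each d has probability 1/4, so the pmf of τ is: f(3) = 1/4, f(5) = 3/4
Renewal equation for m(n) = E[N_n]: condition on τ_1 = k (if k <= n, one arrival plus a fresh copy on the remaining n−k steps): m(n) = F(n) + Σ_{k<=n} f(k)·m(n−k), where F(n) = P(τ <= n) and m(0) = 0
m(1) = F(1) = 0
m(2) = F(2) = 0
m(3) = F(3) = 1/4
m(4) = F(4) = 1/4
m(5) = F(5) = 1
E[N_5] = m(5) = 1


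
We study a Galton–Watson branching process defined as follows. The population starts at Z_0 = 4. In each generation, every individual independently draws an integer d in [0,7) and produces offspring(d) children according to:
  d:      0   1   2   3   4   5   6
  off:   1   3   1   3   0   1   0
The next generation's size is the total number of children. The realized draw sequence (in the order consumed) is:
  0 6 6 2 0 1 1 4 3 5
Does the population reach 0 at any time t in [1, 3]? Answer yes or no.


gen 0: Z_0=4, draws=[0, 6, 6, 2], offspring=[1, 0, 0, 1], Z_1=2
gen 1: Z_1=2, draws=[0, 1], offspring=[1, 3], Z_2=4
gen 2: Z_2=4, draws=[1, 4, 3, 5], offspring=[3, 0, 3, 1], Z_3=7

no


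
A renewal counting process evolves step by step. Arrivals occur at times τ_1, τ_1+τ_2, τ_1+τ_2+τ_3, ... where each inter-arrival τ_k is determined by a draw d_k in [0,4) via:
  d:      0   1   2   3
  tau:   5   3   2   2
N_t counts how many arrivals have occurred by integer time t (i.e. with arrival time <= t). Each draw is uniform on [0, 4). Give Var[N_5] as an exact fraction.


Inter-arrival values over d=0..3: [5, 3, 2, 2]
Each d has probability 1/4, so the pmf of τ is: f(2) = 1/2, f(3) = 1/4, f(5) = 1/4
Let p_n(j) = P(N_n = j), with p_0 = [1]. Condition on τ_1: p_n(0) = P(τ > n), and for j >= 1, p_n(j) = Σ_{k<=n} f(k)·p_{n−k}(j−1)
p_1 = [1]  (j = 0)
p_2 = [1/2, 1/2]  (j = 0..1)
p_3 = [1/4, 3/4]  (j = 0..1)
p_4 = [1/4, 1/2, 1/4]  (j = 0..2)
p_5 = [0, 1/2, 1/2]  (j = 0..2)
E[N_5] = Σ j·p_5(j) = 3/2;  E[N_5²] = Σ j²·p_5(j) = 5/2
Var[N_5] = 5/2 − (3/2)² = 1/4

1/4


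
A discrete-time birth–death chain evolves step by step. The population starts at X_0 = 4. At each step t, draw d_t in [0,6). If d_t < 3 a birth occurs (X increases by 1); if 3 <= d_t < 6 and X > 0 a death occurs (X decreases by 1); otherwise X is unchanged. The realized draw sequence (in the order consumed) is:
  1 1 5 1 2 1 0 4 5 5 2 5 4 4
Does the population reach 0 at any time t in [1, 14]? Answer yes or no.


no

t=0: X=4, d=1 → birth, X_1=5
t=1: X=5, d=1 → birth, X_2=6
t=2: X=6, d=5 → death, X_3=5
t=3: X=5, d=1 → birth, X_4=6
t=4: X=6, d=2 → birth, X_5=7
t=5: X=7, d=1 → birth, X_6=8
t=6: X=8, d=0 → birth, X_7=9
t=7: X=9, d=4 → death, X_8=8
t=8: X=8, d=5 → death, X_9=7
t=9: X=7, d=5 → death, X_10=6
t=10: X=6, d=2 → birth, X_11=7
t=11: X=7, d=5 → death, X_12=6
t=12: X=6, d=4 → death, X_13=5
t=13: X=5, d=4 → death, X_14=4


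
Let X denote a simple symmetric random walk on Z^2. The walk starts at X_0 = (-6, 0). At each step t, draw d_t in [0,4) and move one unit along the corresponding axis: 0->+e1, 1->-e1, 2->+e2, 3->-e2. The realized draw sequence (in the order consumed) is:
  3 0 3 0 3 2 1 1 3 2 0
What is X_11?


(-5, -2)

t=0: X=(-6, 0), d=3 → -e2, X_1=(-6, -1)
t=1: X=(-6, -1), d=0 → +e1, X_2=(-5, -1)
t=2: X=(-5, -1), d=3 → -e2, X_3=(-5, -2)
t=3: X=(-5, -2), d=0 → +e1, X_4=(-4, -2)
t=4: X=(-4, -2), d=3 → -e2, X_5=(-4, -3)
t=5: X=(-4, -3), d=2 → +e2, X_6=(-4, -2)
t=6: X=(-4, -2), d=1 → -e1, X_7=(-5, -2)
t=7: X=(-5, -2), d=1 → -e1, X_8=(-6, -2)
t=8: X=(-6, -2), d=3 → -e2, X_9=(-6, -3)
t=9: X=(-6, -3), d=2 → +e2, X_10=(-6, -2)
t=10: X=(-6, -2), d=0 → +e1, X_11=(-5, -2)


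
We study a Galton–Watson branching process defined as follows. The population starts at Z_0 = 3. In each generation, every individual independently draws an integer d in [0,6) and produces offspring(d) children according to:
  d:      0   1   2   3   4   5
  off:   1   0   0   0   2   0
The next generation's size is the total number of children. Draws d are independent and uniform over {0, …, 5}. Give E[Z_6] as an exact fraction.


3/64

Outcome values over d=0..5: [1, 0, 0, 0, 2, 0]
Σy = 3, Σy² = 5, M = 6
μ = 3/6 = 1/2,  σ² = 5/6 − (1/2)² = 7/12
E[Z_0] = 3
E[Z_1] = 1/2·E[Z_0] = 3/2
E[Z_2] = 1/2·E[Z_1] = 3/4
E[Z_3] = 1/2·E[Z_2] = 3/8
E[Z_4] = 1/2·E[Z_3] = 3/16
E[Z_5] = 1/2·E[Z_4] = 3/32
E[Z_6] = 1/2·E[Z_5] = 3/64


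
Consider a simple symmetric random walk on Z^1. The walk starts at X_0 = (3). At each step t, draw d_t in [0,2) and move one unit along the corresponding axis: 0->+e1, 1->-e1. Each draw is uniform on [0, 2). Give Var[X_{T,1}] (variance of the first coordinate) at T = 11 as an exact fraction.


Outcome values over d=0..1: [1, -1]
Σy = 0, Σy² = 2, M = 2
μ = 0/2 = 0,  σ² = 2/2 − (0)² = 1
Independent increments: Var[X_11] = 11·σ² = 11·(1) = 11

11


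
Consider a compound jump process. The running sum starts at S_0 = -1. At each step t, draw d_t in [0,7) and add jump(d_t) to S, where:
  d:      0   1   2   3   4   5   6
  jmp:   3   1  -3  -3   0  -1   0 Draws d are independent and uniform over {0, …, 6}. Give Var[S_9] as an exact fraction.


Outcome values over d=0..6: [3, 1, -3, -3, 0, -1, 0]
Σy = -3, Σy² = 29, M = 7
μ = -3/7 = -3/7,  σ² = 29/7 − (-3/7)² = 194/49
Independent increments: Var[S_9] = 9·σ² = 9·(194/49) = 1746/49

1746/49


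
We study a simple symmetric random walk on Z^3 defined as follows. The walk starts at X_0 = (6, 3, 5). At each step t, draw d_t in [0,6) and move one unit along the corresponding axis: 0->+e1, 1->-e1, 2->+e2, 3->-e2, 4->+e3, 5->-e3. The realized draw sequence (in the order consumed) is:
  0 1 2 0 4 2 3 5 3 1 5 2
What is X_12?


(6, 4, 4)

t=0: X=(6, 3, 5), d=0 → +e1, X_1=(7, 3, 5)
t=1: X=(7, 3, 5), d=1 → -e1, X_2=(6, 3, 5)
t=2: X=(6, 3, 5), d=2 → +e2, X_3=(6, 4, 5)
t=3: X=(6, 4, 5), d=0 → +e1, X_4=(7, 4, 5)
t=4: X=(7, 4, 5), d=4 → +e3, X_5=(7, 4, 6)
t=5: X=(7, 4, 6), d=2 → +e2, X_6=(7, 5, 6)
t=6: X=(7, 5, 6), d=3 → -e2, X_7=(7, 4, 6)
t=7: X=(7, 4, 6), d=5 → -e3, X_8=(7, 4, 5)
t=8: X=(7, 4, 5), d=3 → -e2, X_9=(7, 3, 5)
t=9: X=(7, 3, 5), d=1 → -e1, X_10=(6, 3, 5)
t=10: X=(6, 3, 5), d=5 → -e3, X_11=(6, 3, 4)
t=11: X=(6, 3, 4), d=2 → +e2, X_12=(6, 4, 4)


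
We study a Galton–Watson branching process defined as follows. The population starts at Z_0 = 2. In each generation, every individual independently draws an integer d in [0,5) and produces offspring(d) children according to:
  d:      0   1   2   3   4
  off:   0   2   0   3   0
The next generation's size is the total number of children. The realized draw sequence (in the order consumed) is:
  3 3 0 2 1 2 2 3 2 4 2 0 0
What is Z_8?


0

gen 0: Z_0=2, draws=[3, 3], offspring=[3, 3], Z_1=6
gen 1: Z_1=6, draws=[0, 2, 1, 2, 2, 3], offspring=[0, 0, 2, 0, 0, 3], Z_2=5
gen 2: Z_2=5, draws=[2, 4, 2, 0, 0], offspring=[0, 0, 0, 0, 0], Z_3=0
gen 3: Z_3=0, draws=[], offspring=[], Z_4=0
gen 4: Z_4=0, draws=[], offspring=[], Z_5=0
gen 5: Z_5=0, draws=[], offspring=[], Z_6=0
gen 6: Z_6=0, draws=[], offspring=[], Z_7=0
gen 7: Z_7=0, draws=[], offspring=[], Z_8=0


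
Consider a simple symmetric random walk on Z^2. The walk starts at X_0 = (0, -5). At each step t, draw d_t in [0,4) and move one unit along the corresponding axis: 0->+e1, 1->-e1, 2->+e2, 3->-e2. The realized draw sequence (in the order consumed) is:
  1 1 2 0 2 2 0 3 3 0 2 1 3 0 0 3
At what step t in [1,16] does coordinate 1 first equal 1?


t=0: X=(0, -5), d=1 → -e1, X_1=(-1, -5)
t=1: X=(-1, -5), d=1 → -e1, X_2=(-2, -5)
t=2: X=(-2, -5), d=2 → +e2, X_3=(-2, -4)
t=3: X=(-2, -4), d=0 → +e1, X_4=(-1, -4)
t=4: X=(-1, -4), d=2 → +e2, X_5=(-1, -3)
t=5: X=(-1, -3), d=2 → +e2, X_6=(-1, -2)
t=6: X=(-1, -2), d=0 → +e1, X_7=(0, -2)
t=7: X=(0, -2), d=3 → -e2, X_8=(0, -3)
t=8: X=(0, -3), d=3 → -e2, X_9=(0, -4)
t=9: X=(0, -4), d=0 → +e1, X_10=(1, -4)
t=10: X=(1, -4), d=2 → +e2, X_11=(1, -3)
t=11: X=(1, -3), d=1 → -e1, X_12=(0, -3)
t=12: X=(0, -3), d=3 → -e2, X_13=(0, -4)
t=13: X=(0, -4), d=0 → +e1, X_14=(1, -4)
t=14: X=(1, -4), d=0 → +e1, X_15=(2, -4)
t=15: X=(2, -4), d=3 → -e2, X_16=(2, -5)

10


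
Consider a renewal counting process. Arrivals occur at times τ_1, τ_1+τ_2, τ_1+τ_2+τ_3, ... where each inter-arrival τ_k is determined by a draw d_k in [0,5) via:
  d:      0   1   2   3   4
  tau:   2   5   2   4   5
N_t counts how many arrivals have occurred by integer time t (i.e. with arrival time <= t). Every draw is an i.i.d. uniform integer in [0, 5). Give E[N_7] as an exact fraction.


213/125

Inter-arrival values over d=0..4: [2, 5, 2, 4, 5]
Each d has probability 1/5, so the pmf of τ is: f(2) = 2/5, f(4) = 1/5, f(5) = 2/5
Renewal equation for m(n) = E[N_n]: condition on τ_1 = k (if k <= n, one arrival plus a fresh copy on the remaining n−k steps): m(n) = F(n) + Σ_{k<=n} f(k)·m(n−k), where F(n) = P(τ <= n) and m(0) = 0
m(1) = F(1) = 0
m(2) = F(2) = 2/5
m(3) = F(3) = 2/5
m(4) = F(4) + f(2)·m(2) = 3/5 + 2/5·2/5 = 19/25
m(5) = F(5) + f(2)·m(3) = 1 + 2/5·2/5 = 29/25
m(6) = F(6) + f(2)·m(4) + f(4)·m(2) = 1 + 2/5·19/25 + 1/5·2/5 = 173/125
m(7) = F(7) + f(2)·m(5) + f(4)·m(3) + f(5)·m(2) = 1 + 2/5·29/25 + 1/5·2/5 + 2/5·2/5 = 213/125
E[N_7] = m(7) = 213/125


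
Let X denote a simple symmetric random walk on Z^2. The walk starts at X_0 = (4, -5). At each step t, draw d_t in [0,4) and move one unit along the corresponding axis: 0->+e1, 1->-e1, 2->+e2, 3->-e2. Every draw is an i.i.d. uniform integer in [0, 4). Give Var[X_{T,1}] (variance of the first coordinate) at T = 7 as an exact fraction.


7/2

Outcome values over d=0..3: [1, -1, 0, 0]
Σy = 0, Σy² = 2, M = 4
μ = 0/4 = 0,  σ² = 2/4 − (0)² = 1/2
Independent increments: Var[X_7] = 7·σ² = 7·(1/2) = 7/2


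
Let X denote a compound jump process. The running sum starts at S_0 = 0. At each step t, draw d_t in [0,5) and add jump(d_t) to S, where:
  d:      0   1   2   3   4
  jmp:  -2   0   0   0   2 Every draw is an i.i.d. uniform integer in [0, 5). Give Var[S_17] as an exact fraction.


136/5

Outcome values over d=0..4: [-2, 0, 0, 0, 2]
Σy = 0, Σy² = 8, M = 5
μ = 0/5 = 0,  σ² = 8/5 − (0)² = 8/5
Independent increments: Var[S_17] = 17·σ² = 17·(8/5) = 136/5


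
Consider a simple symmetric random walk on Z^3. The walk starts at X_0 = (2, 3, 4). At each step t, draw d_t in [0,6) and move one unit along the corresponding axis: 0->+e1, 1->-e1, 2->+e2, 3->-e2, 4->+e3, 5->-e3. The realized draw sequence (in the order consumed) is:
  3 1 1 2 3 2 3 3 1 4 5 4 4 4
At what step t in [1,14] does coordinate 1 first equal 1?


2

t=0: X=(2, 3, 4), d=3 → -e2, X_1=(2, 2, 4)
t=1: X=(2, 2, 4), d=1 → -e1, X_2=(1, 2, 4)
t=2: X=(1, 2, 4), d=1 → -e1, X_3=(0, 2, 4)
t=3: X=(0, 2, 4), d=2 → +e2, X_4=(0, 3, 4)
t=4: X=(0, 3, 4), d=3 → -e2, X_5=(0, 2, 4)
t=5: X=(0, 2, 4), d=2 → +e2, X_6=(0, 3, 4)
t=6: X=(0, 3, 4), d=3 → -e2, X_7=(0, 2, 4)
t=7: X=(0, 2, 4), d=3 → -e2, X_8=(0, 1, 4)
t=8: X=(0, 1, 4), d=1 → -e1, X_9=(-1, 1, 4)
t=9: X=(-1, 1, 4), d=4 → +e3, X_10=(-1, 1, 5)
t=10: X=(-1, 1, 5), d=5 → -e3, X_11=(-1, 1, 4)
t=11: X=(-1, 1, 4), d=4 → +e3, X_12=(-1, 1, 5)
t=12: X=(-1, 1, 5), d=4 → +e3, X_13=(-1, 1, 6)
t=13: X=(-1, 1, 6), d=4 → +e3, X_14=(-1, 1, 7)


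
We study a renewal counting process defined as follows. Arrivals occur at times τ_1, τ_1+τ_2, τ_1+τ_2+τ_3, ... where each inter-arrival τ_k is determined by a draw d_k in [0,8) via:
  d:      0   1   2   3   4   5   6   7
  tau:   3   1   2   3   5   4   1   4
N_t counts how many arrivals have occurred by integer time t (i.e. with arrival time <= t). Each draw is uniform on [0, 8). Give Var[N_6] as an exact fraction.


Inter-arrival values over d=0..7: [3, 1, 2, 3, 5, 4, 1, 4]
Each d has probability 1/8, so the pmf of τ is: f(1) = 1/4, f(2) = 1/8, f(3) = 1/4, f(4) = 1/4, f(5) = 1/8
Let p_n(j) = P(N_n = j), with p_0 = [1]. Condition on τ_1: p_n(0) = P(τ > n), and for j >= 1, p_n(j) = Σ_{k<=n} f(k)·p_{n−k}(j−1)
p_1 = [3/4, 1/4]  (j = 0..1)
p_2 = [5/8, 5/16, 1/16]  (j = 0..2)
p_3 = [3/8, 1/2, 7/64, 1/64]  (j = 0..3)
p_4 = [1/8, 39/64, 29/128, 9/256, 1/256]  (j = 0..4)
p_5 = [0, 35/64, 91/256, 11/128, 11/1024, 1/1024]  (j = 0..5)
p_6 = [0, 23/64, 229/512, 41/256, 61/2048, 13/4096, 1/4096]  (j = 0..6)
E[N_6] = Σ j·p_6(j) = 7663/4096;  E[N_6²] = Σ j²·p_6(j) = 17017/4096
Var[N_6] = 17017/4096 − (7663/4096)² = 10980063/16777216

10980063/16777216


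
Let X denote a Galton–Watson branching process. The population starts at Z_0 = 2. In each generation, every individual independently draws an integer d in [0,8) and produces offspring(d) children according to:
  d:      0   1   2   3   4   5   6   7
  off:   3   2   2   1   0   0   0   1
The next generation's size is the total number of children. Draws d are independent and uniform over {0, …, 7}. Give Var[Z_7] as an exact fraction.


Outcome values over d=0..7: [3, 2, 2, 1, 0, 0, 0, 1]
Σy = 9, Σy² = 19, M = 8
μ = 9/8 = 9/8,  σ² = 19/8 − (9/8)² = 71/64
V_0 = 0, E_0 = 2
V_1 = 71/64·E_0 + (9/8)²·V_0 = 71/32;  E_1 = 9/4
V_2 = 71/64·E_1 + (9/8)²·V_1 = 10863/2048;  E_2 = 81/32
V_3 = 71/64·E_2 + (9/8)²·V_2 = 1247967/131072;  E_3 = 729/256
V_4 = 71/64·E_3 + (9/8)²·V_3 = 127585935/8388608;  E_4 = 6561/2048
V_5 = 71/64·E_4 + (9/8)²·V_4 = 12242504511/536870912;  E_5 = 59049/16384
V_6 = 71/64·E_5 + (9/8)²·V_5 = 1129022017263/34359738368;  E_6 = 531441/131072
V_7 = 71/64·E_6 + (9/8)²·V_6 = 101342082333087/2199023255552;  E_7 = 4782969/1048576

101342082333087/2199023255552


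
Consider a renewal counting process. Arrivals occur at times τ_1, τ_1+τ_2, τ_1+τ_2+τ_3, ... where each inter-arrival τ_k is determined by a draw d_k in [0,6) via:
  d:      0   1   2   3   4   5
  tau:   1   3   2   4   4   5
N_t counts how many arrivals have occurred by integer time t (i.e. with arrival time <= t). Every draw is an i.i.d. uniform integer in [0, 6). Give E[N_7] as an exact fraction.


Inter-arrival values over d=0..5: [1, 3, 2, 4, 4, 5]
Each d has probability 1/6, so the pmf of τ is: f(1) = 1/6, f(2) = 1/6, f(3) = 1/6, f(4) = 1/3, f(5) = 1/6
Renewal equation for m(n) = E[N_n]: condition on τ_1 = k (if k <= n, one arrival plus a fresh copy on the remaining n−k steps): m(n) = F(n) + Σ_{k<=n} f(k)·m(n−k), where F(n) = P(τ <= n) and m(0) = 0
m(1) = F(1) = 1/6
m(2) = F(2) + f(1)·m(1) = 1/3 + 1/6·1/6 = 13/36
m(3) = F(3) + f(1)·m(2) + f(2)·m(1) = 1/2 + 1/6·13/36 + 1/6·1/6 = 127/216
m(4) = F(4) + f(1)·m(3) + f(2)·m(2) + f(3)·m(1) = 5/6 + 1/6·127/216 + 1/6·13/36 + 1/6·1/6 = 1321/1296
m(5) = F(5) + f(1)·m(4) + f(2)·m(3) + f(3)·m(2) + f(4)·m(1) = 1 + 1/6·1321/1296 + 1/6·127/216 + 1/6·13/36 + 1/3·1/6 = 10759/7776
m(6) = F(6) + f(1)·m(5) + f(2)·m(4) + f(3)·m(3) + f(4)·m(2) + f(5)·m(1) = 1 + 1/6·10759/7776 + 1/6·1321/1296 + 1/6·127/216 + 1/3·13/36 + 1/6·1/6 = 76825/46656
m(7) = F(7) + f(1)·m(6) + f(2)·m(5) + f(3)·m(4) + f(4)·m(3) + f(5)·m(2) = 1 + 1/6·76825/46656 + 1/6·10759/7776 + 1/6·1321/1296 + 1/3·127/216 + 1/6·13/36 = 540583/279936
E[N_7] = m(7) = 540583/279936

540583/279936
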